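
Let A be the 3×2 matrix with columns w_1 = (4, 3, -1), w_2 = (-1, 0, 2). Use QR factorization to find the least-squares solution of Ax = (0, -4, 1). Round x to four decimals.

x = (-0.5638, -0.2766)

w_1 = (4, 3, -1); ‖w_1‖ = 5.0990, so e_1 = (0.7845, 0.5883, -0.1961).
e_1·w_2 = 0.7845·(-1) + 0.5883·0 + (-0.1961)·2 = -1.1767.
u_2 = w_2 + 1.1767·e_1 = (-0.0769, 0.6923, 1.7692).
‖u_2‖ = 1.9014, so e_2 = (-0.0405, 0.3641, 0.9305).
Qᵀb = (-2.5495, -0.5259).
Back-substitute: x_2 = -0.5259/1.9014 = -0.2766.
x_1 = (-2.5495 + 1.1767·(-0.2766))/5.0990 = -0.5638.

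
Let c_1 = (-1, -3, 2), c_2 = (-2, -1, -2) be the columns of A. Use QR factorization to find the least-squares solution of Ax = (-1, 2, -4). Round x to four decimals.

x = (-1.0000, 1.0000)

c_1 = (-1, -3, 2); ‖c_1‖ = 3.7417, so q_1 = (-0.2673, -0.8018, 0.5345).
q_1·c_2 = (-0.2673)·(-2) + (-0.8018)·(-1) + 0.5345·(-2) = 0.2673.
u_2 = c_2 − 0.2673·q_1 = (-1.9286, -0.7857, -2.1429).
‖u_2‖ = 2.9881, so q_2 = (-0.6454, -0.2630, -0.7171).
Qᵀb = (-3.4744, 2.9881).
Back-substitute: x_2 = 2.9881/2.9881 = 1.0000.
x_1 = (-3.4744 − 0.2673·1.0000)/3.7417 = -1.0000.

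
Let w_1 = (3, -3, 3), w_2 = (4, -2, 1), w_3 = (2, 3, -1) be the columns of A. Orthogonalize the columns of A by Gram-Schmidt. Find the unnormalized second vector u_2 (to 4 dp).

u_2 = (1.6667, 0.3333, -1.3333)

w_1 = (3, -3, 3); ‖w_1‖ = 5.1962, so q_1 = (0.5774, -0.5774, 0.5774).
q_1·w_2 = 0.5774·4 + (-0.5774)·(-2) + 0.5774·1 = 4.0415.
u_2 = w_2 − 4.0415·q_1 = (1.6667, 0.3333, -1.3333).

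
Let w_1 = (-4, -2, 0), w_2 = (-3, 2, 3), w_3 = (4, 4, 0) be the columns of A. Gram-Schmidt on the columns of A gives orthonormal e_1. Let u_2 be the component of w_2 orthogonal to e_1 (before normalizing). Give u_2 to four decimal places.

u_2 = (-1.4000, 2.8000, 3.0000)

e_1 = w_1/‖w_1‖ = (-4, -2, 0)/4.4721 = (-0.8944, -0.4472, 0.0000).
r_{12} = e_1·w_2 = 1.7889.
u_2 = w_2 − 1.7889·e_1 = (-1.4000, 2.8000, 3.0000).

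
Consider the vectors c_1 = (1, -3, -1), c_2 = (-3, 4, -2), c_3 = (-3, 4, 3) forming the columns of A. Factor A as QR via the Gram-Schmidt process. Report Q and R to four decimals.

q_1 = c_1/‖c_1‖ = (1, -3, -1)/3.3166 = (0.3015, -0.9045, -0.3015).
r_{12} = q_1·c_2 = -3.9196.
u_2 = c_2 + 3.9196·q_1 = (-1.8182, 0.4545, -3.1818).
‖u_2‖ = 3.6927, so q_2 = (-0.4924, 0.1231, -0.8616).
r_{13} = q_1·c_3 = -5.4272; r_{23} = q_2·c_3 = -0.6155.
u_3 = c_3 + 5.4272·q_1 + 0.6155·q_2 = (-1.6667, -0.8333, 0.8333).
‖u_3‖ = 2.0412, so q_3 = (-0.8165, -0.4082, 0.4082).

Q = [[0.3015, -0.4924, -0.8165], [-0.9045, 0.1231, -0.4082], [-0.3015, -0.8616, 0.4082]], R = [[3.3166, -3.9196, -5.4272], [0.0000, 3.6927, -0.6155], [0.0000, 0.0000, 2.0412]]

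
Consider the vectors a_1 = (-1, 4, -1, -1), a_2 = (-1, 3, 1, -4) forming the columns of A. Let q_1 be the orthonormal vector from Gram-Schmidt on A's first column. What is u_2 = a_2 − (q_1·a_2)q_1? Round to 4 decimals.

u_2 = (-0.1579, -0.3684, 1.8421, -3.1579)

a_1 = (-1, 4, -1, -1); ‖a_1‖ = 4.3589, so q_1 = (-0.2294, 0.9177, -0.2294, -0.2294).
q_1·a_2 = (-0.2294)·(-1) + 0.9177·3 + (-0.2294)·1 + (-0.2294)·(-4) = 3.6707.
u_2 = a_2 − 3.6707·q_1 = (-0.1579, -0.3684, 1.8421, -3.1579).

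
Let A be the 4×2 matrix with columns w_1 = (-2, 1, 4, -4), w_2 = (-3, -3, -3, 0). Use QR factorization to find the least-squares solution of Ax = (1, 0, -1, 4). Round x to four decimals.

x = (-0.6471, -0.2157)

w_1 = (-2, 1, 4, -4); ‖w_1‖ = 6.0828, so q_1 = (-0.3288, 0.1644, 0.6576, -0.6576).
q_1·w_2 = (-0.3288)·(-3) + 0.1644·(-3) + 0.6576·(-3) + (-0.6576)·0 = -1.4796.
u_2 = w_2 + 1.4796·q_1 = (-3.4865, -2.7568, -2.0270, -0.9730).
‖u_2‖ = 4.9810, so q_2 = (-0.7000, -0.5534, -0.4069, -0.1953).
Qᵀb = (-3.6168, -1.0743).
Back-substitute: x_2 = -1.0743/4.9810 = -0.2157.
x_1 = (-3.6168 + 1.4796·(-0.2157))/6.0828 = -0.6471.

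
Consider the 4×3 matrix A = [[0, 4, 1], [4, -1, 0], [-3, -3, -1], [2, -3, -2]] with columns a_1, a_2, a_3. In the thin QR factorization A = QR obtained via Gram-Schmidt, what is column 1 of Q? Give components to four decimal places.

e_1 = (0.0000, 0.7428, -0.5571, 0.3714)

a_1 = (0, 4, -3, 2); ‖a_1‖ = 5.3852, so e_1 = (0.0000, 0.7428, -0.5571, 0.3714).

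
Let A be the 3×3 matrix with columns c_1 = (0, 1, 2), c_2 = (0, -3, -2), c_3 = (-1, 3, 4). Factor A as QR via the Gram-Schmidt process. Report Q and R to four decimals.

Q = [[0.0000, 0.0000, -1.0000], [0.4472, -0.8944, 0.0000], [0.8944, 0.4472, 0.0000]], R = [[2.2361, -3.1305, 4.9193], [0.0000, 1.7889, -0.8944], [0.0000, 0.0000, 1.0000]]

c_1 = (0, 1, 2); ‖c_1‖ = 2.2361, so q_1 = (0.0000, 0.4472, 0.8944).
q_1·c_2 = 0.0000·0 + 0.4472·(-3) + 0.8944·(-2) = -3.1305.
u_2 = c_2 + 3.1305·q_1 = (0.0000, -1.6000, 0.8000).
‖u_2‖ = 1.7889, so q_2 = (0.0000, -0.8944, 0.4472).
q_1·c_3 = 0.0000·(-1) + 0.4472·3 + 0.8944·4 = 4.9193; q_2·c_3 = 0.0000·(-1) + (-0.8944)·3 + 0.4472·4 = -0.8944.
u_3 = c_3 − 4.9193·q_1 + 0.8944·q_2 = (-1.0000, 0.0000, 0.0000).
‖u_3‖ = 1.0000, so q_3 = (-1.0000, 0.0000, 0.0000).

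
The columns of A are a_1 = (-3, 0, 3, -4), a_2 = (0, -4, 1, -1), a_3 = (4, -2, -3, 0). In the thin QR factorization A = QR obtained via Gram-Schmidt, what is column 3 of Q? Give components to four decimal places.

a_1 = (-3, 0, 3, -4); ‖a_1‖ = 5.8310, so e_1 = (-0.5145, 0.0000, 0.5145, -0.6860).
e_1·a_2 = (-0.5145)·0 + 0.0000·(-4) + 0.5145·1 + (-0.6860)·(-1) = 1.2005.
u_2 = a_2 − 1.2005·e_1 = (0.6176, -4.0000, 0.3824, -0.1765).
‖u_2‖ = 4.0693, so e_2 = (0.1518, -0.9830, 0.0940, -0.0434).
e_1·a_3 = (-0.5145)·4 + 0.0000·(-2) + 0.5145·(-3) + (-0.6860)·0 = -3.6015; e_2·a_3 = 0.1518·4 + (-0.9830)·(-2) + 0.0940·(-3) + (-0.0434)·0 = 2.2912.
u_3 = a_3 + 3.6015·e_1 − 2.2912·e_2 = (1.7993, 0.2522, -1.3623, -2.3712).
‖u_3‖ = 3.2833, so e_3 = (0.5480, 0.0768, -0.4149, -0.7222).

e_3 = (0.5480, 0.0768, -0.4149, -0.7222)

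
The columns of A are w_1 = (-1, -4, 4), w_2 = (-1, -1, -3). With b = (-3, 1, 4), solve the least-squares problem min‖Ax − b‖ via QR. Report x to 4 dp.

w_1 = (-1, -4, 4); ‖w_1‖ = 5.7446, so e_1 = (-0.1741, -0.6963, 0.6963).
e_1·w_2 = (-0.1741)·(-1) + (-0.6963)·(-1) + 0.6963·(-3) = -1.2185.
u_2 = w_2 + 1.2185·e_1 = (-1.2121, -1.8485, -2.1515).
‖u_2‖ = 3.0847, so e_2 = (-0.3930, -0.5992, -0.6975).
Qᵀb = (2.6112, -2.2103).
Back-substitute: x_2 = -2.2103/3.0847 = -0.7166.
x_1 = (2.6112 + 1.2185·(-0.7166))/5.7446 = 0.3025.

x = (0.3025, -0.7166)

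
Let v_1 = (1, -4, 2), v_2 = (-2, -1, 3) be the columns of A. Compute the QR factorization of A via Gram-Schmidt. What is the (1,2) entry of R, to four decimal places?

r_{12} = 1.7457

v_1 = (1, -4, 2); ‖v_1‖ = 4.5826, so q_1 = (0.2182, -0.8729, 0.4364).
r_{12} = q_1·v_2 = 1.7457.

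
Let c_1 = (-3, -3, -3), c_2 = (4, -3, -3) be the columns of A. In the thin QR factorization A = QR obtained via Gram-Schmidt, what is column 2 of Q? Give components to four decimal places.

c_1 = (-3, -3, -3); ‖c_1‖ = 5.1962, so e_1 = (-0.5774, -0.5774, -0.5774).
e_1·c_2 = (-0.5774)·4 + (-0.5774)·(-3) + (-0.5774)·(-3) = 1.1547.
u_2 = c_2 − 1.1547·e_1 = (4.6667, -2.3333, -2.3333).
‖u_2‖ = 5.7155, so e_2 = (0.8165, -0.4082, -0.4082).

e_2 = (0.8165, -0.4082, -0.4082)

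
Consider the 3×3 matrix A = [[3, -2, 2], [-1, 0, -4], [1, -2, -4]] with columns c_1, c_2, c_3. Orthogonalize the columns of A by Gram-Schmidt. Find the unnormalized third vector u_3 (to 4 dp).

e_1 = c_1/‖c_1‖ = (3, -1, 1)/3.3166 = (0.9045, -0.3015, 0.3015).
r_{12} = e_1·c_2 = -2.4121.
u_2 = c_2 + 2.4121·e_1 = (0.1818, -0.7273, -1.2727).
‖u_2‖ = 1.4771, so e_2 = (0.1231, -0.4924, -0.8616).
r_{13} = e_1·c_3 = 1.8091; r_{23} = e_2·c_3 = 5.6622.
u_3 = c_3 − 1.8091·e_1 − 5.6622·e_2 = (-0.3333, -0.6667, 0.3333).

u_3 = (-0.3333, -0.6667, 0.3333)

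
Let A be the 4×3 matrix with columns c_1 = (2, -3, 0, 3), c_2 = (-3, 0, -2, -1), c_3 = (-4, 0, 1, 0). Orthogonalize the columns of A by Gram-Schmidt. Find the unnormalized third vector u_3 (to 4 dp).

u_3 = (-1.8502, -0.2907, 2.3040, 0.9427)

e_1 = c_1/‖c_1‖ = (2, -3, 0, 3)/4.6904 = (0.4264, -0.6396, 0.0000, 0.6396).
r_{12} = e_1·c_2 = -1.9188.
u_2 = c_2 + 1.9188·e_1 = (-2.1818, -1.2273, -2.0000, 0.2273).
‖u_2‖ = 3.2122, so e_2 = (-0.6792, -0.3821, -0.6226, 0.0708).
r_{13} = e_1·c_3 = -1.7056; r_{23} = e_2·c_3 = 2.0943.
u_3 = c_3 + 1.7056·e_1 − 2.0943·e_2 = (-1.8502, -0.2907, 2.3040, 0.9427).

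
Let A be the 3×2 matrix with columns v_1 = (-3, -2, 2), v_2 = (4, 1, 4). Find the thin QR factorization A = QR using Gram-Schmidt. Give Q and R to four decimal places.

v_1 = (-3, -2, 2); ‖v_1‖ = 4.1231, so e_1 = (-0.7276, -0.4851, 0.4851).
e_1·v_2 = (-0.7276)·4 + (-0.4851)·1 + 0.4851·4 = -1.4552.
u_2 = v_2 + 1.4552·e_1 = (2.9412, 0.2941, 4.7059).
‖u_2‖ = 5.5572, so e_2 = (0.5293, 0.0529, 0.8468).

Q = [[-0.7276, 0.5293], [-0.4851, 0.0529], [0.4851, 0.8468]], R = [[4.1231, -1.4552], [0.0000, 5.5572]]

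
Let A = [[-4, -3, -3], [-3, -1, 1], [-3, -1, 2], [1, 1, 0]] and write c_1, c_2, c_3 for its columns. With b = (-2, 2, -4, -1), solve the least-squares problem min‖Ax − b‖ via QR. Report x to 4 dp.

c_1 = (-4, -3, -3, 1); ‖c_1‖ = 5.9161, so q_1 = (-0.6761, -0.5071, -0.5071, 0.1690).
q_1·c_2 = (-0.6761)·(-3) + (-0.5071)·(-1) + (-0.5071)·(-1) + 0.1690·1 = 3.2116.
u_2 = c_2 − 3.2116·q_1 = (-0.8286, 0.6286, 0.6286, 0.4571).
‖u_2‖ = 1.2984, so q_2 = (-0.6382, 0.4841, 0.4841, 0.3521).
q_1·c_3 = (-0.6761)·(-3) + (-0.5071)·1 + (-0.5071)·2 + 0.1690·0 = 0.5071; q_2·c_3 = (-0.6382)·(-3) + 0.4841·1 + 0.4841·2 + 0.3521·0 = 3.3669.
u_3 = c_3 − 0.5071·q_1 − 3.3669·q_2 = (-0.5085, -0.3729, 0.6271, -1.2712).
‖u_3‖ = 1.5514, so q_3 = (-0.3278, -0.2404, 0.4042, -0.8194).
Qᵀb = (2.1974, -0.0440, -0.6227).
Back-substitute: x_3 = -0.6227/1.5514 = -0.4014.
x_2 = (-0.0440 − 3.3669·(-0.4014))/1.2984 = 1.0070.
x_1 = (2.1974 − 3.2116·1.0070 − 0.5071·(-0.4014))/5.9161 = -0.1408.

x = (-0.1408, 1.0070, -0.4014)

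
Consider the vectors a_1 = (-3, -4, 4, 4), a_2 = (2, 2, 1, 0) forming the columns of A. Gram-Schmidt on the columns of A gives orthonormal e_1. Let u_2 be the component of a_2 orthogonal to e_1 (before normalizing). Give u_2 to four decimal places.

a_1 = (-3, -4, 4, 4); ‖a_1‖ = 7.5498, so e_1 = (-0.3974, -0.5298, 0.5298, 0.5298).
e_1·a_2 = (-0.3974)·2 + (-0.5298)·2 + 0.5298·1 + 0.5298·0 = -1.3245.
u_2 = a_2 + 1.3245·e_1 = (1.4737, 1.2982, 1.7018, 0.7018).

u_2 = (1.4737, 1.2982, 1.7018, 0.7018)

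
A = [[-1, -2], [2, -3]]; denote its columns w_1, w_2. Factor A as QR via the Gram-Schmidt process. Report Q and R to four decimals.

q_1 = w_1/‖w_1‖ = (-1, 2)/2.2361 = (-0.4472, 0.8944).
r_{12} = q_1·w_2 = -1.7889.
u_2 = w_2 + 1.7889·q_1 = (-2.8000, -1.4000).
‖u_2‖ = 3.1305, so q_2 = (-0.8944, -0.4472).

Q = [[-0.4472, -0.8944], [0.8944, -0.4472]], R = [[2.2361, -1.7889], [0.0000, 3.1305]]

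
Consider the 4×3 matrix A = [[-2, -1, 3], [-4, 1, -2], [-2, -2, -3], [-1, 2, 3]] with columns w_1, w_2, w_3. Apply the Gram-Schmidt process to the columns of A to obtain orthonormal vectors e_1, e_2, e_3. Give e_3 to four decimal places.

w_1 = (-2, -4, -2, -1); ‖w_1‖ = 5.0000, so e_1 = (-0.4000, -0.8000, -0.4000, -0.2000).
e_1·w_2 = (-0.4000)·(-1) + (-0.8000)·1 + (-0.4000)·(-2) + (-0.2000)·2 = 0.0000.
u_2 = w_2 + 0.0000·e_1 = (-1.0000, 1.0000, -2.0000, 2.0000).
‖u_2‖ = 3.1623, so e_2 = (-0.3162, 0.3162, -0.6325, 0.6325).
e_1·w_3 = (-0.4000)·3 + (-0.8000)·(-2) + (-0.4000)·(-3) + (-0.2000)·3 = 1.0000; e_2·w_3 = (-0.3162)·3 + 0.3162·(-2) + (-0.6325)·(-3) + 0.6325·3 = 2.2136.
u_3 = w_3 − 1.0000·e_1 − 2.2136·e_2 = (4.1000, -1.9000, -1.2000, 1.8000).
‖u_3‖ = 5.0100, so e_3 = (0.8184, -0.3792, -0.2395, 0.3593).

e_3 = (0.8184, -0.3792, -0.2395, 0.3593)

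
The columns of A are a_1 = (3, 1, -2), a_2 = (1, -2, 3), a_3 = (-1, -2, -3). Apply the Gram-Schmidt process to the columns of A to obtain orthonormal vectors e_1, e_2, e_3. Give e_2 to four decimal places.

e_2 = (0.5927, -0.4701, 0.6540)

a_1 = (3, 1, -2); ‖a_1‖ = 3.7417, so e_1 = (0.8018, 0.2673, -0.5345).
e_1·a_2 = 0.8018·1 + 0.2673·(-2) + (-0.5345)·3 = -1.3363.
u_2 = a_2 + 1.3363·e_1 = (2.0714, -1.6429, 2.2857).
‖u_2‖ = 3.4949, so e_2 = (0.5927, -0.4701, 0.6540).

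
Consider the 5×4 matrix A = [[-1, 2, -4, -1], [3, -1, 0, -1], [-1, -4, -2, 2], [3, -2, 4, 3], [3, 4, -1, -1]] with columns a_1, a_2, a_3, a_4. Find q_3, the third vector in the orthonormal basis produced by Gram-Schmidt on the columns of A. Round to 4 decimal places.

a_1 = (-1, 3, -1, 3, 3); ‖a_1‖ = 5.3852, so q_1 = (-0.1857, 0.5571, -0.1857, 0.5571, 0.5571).
q_1·a_2 = (-0.1857)·2 + 0.5571·(-1) + (-0.1857)·(-4) + 0.5571·(-2) + 0.5571·4 = 0.9285.
u_2 = a_2 − 0.9285·q_1 = (2.1724, -1.5172, -3.8276, -2.5172, 3.4828).
‖u_2‖ = 6.3355, so q_2 = (0.3429, -0.2395, -0.6042, -0.3973, 0.5497).
q_1·a_3 = (-0.1857)·(-4) + 0.5571·0 + (-0.1857)·(-2) + 0.5571·4 + 0.5571·(-1) = 2.7854; q_2·a_3 = 0.3429·(-4) + (-0.2395)·0 + (-0.6042)·(-2) + (-0.3973)·4 + 0.5497·(-1) = -2.3023.
u_3 = a_3 − 2.7854·q_1 + 2.3023·q_2 = (-2.6933, -2.1031, -2.8737, 1.5335, -1.2861).
‖u_3‖ = 4.8929, so q_3 = (-0.5504, -0.4298, -0.5873, 0.3134, -0.2628).

q_3 = (-0.5504, -0.4298, -0.5873, 0.3134, -0.2628)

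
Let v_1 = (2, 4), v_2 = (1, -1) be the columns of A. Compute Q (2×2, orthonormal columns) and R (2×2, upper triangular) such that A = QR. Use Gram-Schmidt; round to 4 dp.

e_1 = v_1/‖v_1‖ = (2, 4)/4.4721 = (0.4472, 0.8944).
r_{12} = e_1·v_2 = -0.4472.
u_2 = v_2 + 0.4472·e_1 = (1.2000, -0.6000).
‖u_2‖ = 1.3416, so e_2 = (0.8944, -0.4472).

Q = [[0.4472, 0.8944], [0.8944, -0.4472]], R = [[4.4721, -0.4472], [0.0000, 1.3416]]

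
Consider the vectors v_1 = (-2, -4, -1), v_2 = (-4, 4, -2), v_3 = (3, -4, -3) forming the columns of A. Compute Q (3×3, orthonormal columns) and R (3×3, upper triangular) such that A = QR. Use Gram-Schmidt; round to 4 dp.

Q = [[-0.4364, -0.7807, 0.4472], [-0.8729, 0.4880, 0.0000], [-0.2182, -0.3904, -0.8944]], R = [[4.5826, -1.3093, 2.8368], [0.0000, 5.8554, -3.1229], [0.0000, 0.0000, 4.0249]]

v_1 = (-2, -4, -1); ‖v_1‖ = 4.5826, so e_1 = (-0.4364, -0.8729, -0.2182).
e_1·v_2 = (-0.4364)·(-4) + (-0.8729)·4 + (-0.2182)·(-2) = -1.3093.
u_2 = v_2 + 1.3093·e_1 = (-4.5714, 2.8571, -2.2857).
‖u_2‖ = 5.8554, so e_2 = (-0.7807, 0.4880, -0.3904).
e_1·v_3 = (-0.4364)·3 + (-0.8729)·(-4) + (-0.2182)·(-3) = 2.8368; e_2·v_3 = (-0.7807)·3 + 0.4880·(-4) + (-0.3904)·(-3) = -3.1229.
u_3 = v_3 − 2.8368·e_1 + 3.1229·e_2 = (1.8000, 0.0000, -3.6000).
‖u_3‖ = 4.0249, so e_3 = (0.4472, 0.0000, -0.8944).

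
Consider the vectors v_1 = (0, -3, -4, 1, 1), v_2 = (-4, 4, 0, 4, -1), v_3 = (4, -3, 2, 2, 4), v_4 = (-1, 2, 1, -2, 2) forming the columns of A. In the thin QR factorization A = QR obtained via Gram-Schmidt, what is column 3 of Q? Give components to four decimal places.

q_3 = (0.3480, -0.1331, 0.3961, 0.6219, 0.5635)

v_1 = (0, -3, -4, 1, 1); ‖v_1‖ = 5.1962, so q_1 = (0.0000, -0.5774, -0.7698, 0.1925, 0.1925).
q_1·v_2 = 0.0000·(-4) + (-0.5774)·4 + (-0.7698)·0 + 0.1925·4 + 0.1925·(-1) = -1.7321.
u_2 = v_2 + 1.7321·q_1 = (-4.0000, 3.0000, -1.3333, 4.3333, -0.6667).
‖u_2‖ = 6.7823, so q_2 = (-0.5898, 0.4423, -0.1966, 0.6389, -0.0983).
q_1·v_3 = 0.0000·4 + (-0.5774)·(-3) + (-0.7698)·2 + 0.1925·2 + 0.1925·4 = 1.3472; q_2·v_3 = (-0.5898)·4 + 0.4423·(-3) + (-0.1966)·2 + 0.6389·2 + (-0.0983)·4 = -3.1946.
u_3 = v_3 − 1.3472·q_1 + 3.1946·q_2 = (2.1159, -0.8092, 2.4090, 3.7818, 3.4267).
‖u_3‖ = 6.0811, so q_3 = (0.3480, -0.1331, 0.3961, 0.6219, 0.5635).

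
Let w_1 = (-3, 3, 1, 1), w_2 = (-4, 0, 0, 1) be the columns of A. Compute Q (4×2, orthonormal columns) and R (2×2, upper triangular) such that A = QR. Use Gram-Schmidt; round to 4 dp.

w_1 = (-3, 3, 1, 1); ‖w_1‖ = 4.4721, so q_1 = (-0.6708, 0.6708, 0.2236, 0.2236).
q_1·w_2 = (-0.6708)·(-4) + 0.6708·0 + 0.2236·0 + 0.2236·1 = 2.9069.
u_2 = w_2 − 2.9069·q_1 = (-2.0500, -1.9500, -0.6500, 0.3500).
‖u_2‖ = 2.9240, so q_2 = (-0.7011, -0.6669, -0.2223, 0.1197).

Q = [[-0.6708, -0.7011], [0.6708, -0.6669], [0.2236, -0.2223], [0.2236, 0.1197]], R = [[4.4721, 2.9069], [0.0000, 2.9240]]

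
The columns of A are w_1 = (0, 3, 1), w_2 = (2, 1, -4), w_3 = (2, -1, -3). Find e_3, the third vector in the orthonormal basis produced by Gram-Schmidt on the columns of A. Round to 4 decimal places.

w_1 = (0, 3, 1); ‖w_1‖ = 3.1623, so e_1 = (0.0000, 0.9487, 0.3162).
e_1·w_2 = 0.0000·2 + 0.9487·1 + 0.3162·(-4) = -0.3162.
u_2 = w_2 + 0.3162·e_1 = (2.0000, 1.3000, -3.9000).
‖u_2‖ = 4.5717, so e_2 = (0.4375, 0.2844, -0.8531).
e_1·w_3 = 0.0000·2 + 0.9487·(-1) + 0.3162·(-3) = -1.8974; e_2·w_3 = 0.4375·2 + 0.2844·(-1) + (-0.8531)·(-3) = 3.1498.
u_3 = w_3 + 1.8974·e_1 − 3.1498·e_2 = (0.6220, -0.0957, 0.2871).
‖u_3‖ = 0.6917, so e_3 = (0.8992, -0.1383, 0.4150).

e_3 = (0.8992, -0.1383, 0.4150)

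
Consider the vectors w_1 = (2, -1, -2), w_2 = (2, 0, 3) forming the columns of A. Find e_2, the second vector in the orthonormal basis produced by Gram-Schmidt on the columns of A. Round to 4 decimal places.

w_1 = (2, -1, -2); ‖w_1‖ = 3.0000, so e_1 = (0.6667, -0.3333, -0.6667).
e_1·w_2 = 0.6667·2 + (-0.3333)·0 + (-0.6667)·3 = -0.6667.
u_2 = w_2 + 0.6667·e_1 = (2.4444, -0.2222, 2.5556).
‖u_2‖ = 3.5434, so e_2 = (0.6899, -0.0627, 0.7212).

e_2 = (0.6899, -0.0627, 0.7212)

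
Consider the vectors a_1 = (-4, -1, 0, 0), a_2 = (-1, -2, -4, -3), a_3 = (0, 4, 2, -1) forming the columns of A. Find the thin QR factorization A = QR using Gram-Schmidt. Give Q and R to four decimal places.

Q = [[-0.9701, 0.0780, -0.1972], [-0.2425, -0.3119, 0.7889], [0.0000, -0.7575, 0.0865], [0.0000, -0.5681, -0.5755]], R = [[4.1231, 1.4552, -0.9701], [0.0000, 5.2804, -2.1946], [0.0000, 0.0000, 3.9042]]

a_1 = (-4, -1, 0, 0); ‖a_1‖ = 4.1231, so q_1 = (-0.9701, -0.2425, 0.0000, 0.0000).
q_1·a_2 = (-0.9701)·(-1) + (-0.2425)·(-2) + 0.0000·(-4) + 0.0000·(-3) = 1.4552.
u_2 = a_2 − 1.4552·q_1 = (0.4118, -1.6471, -4.0000, -3.0000).
‖u_2‖ = 5.2804, so q_2 = (0.0780, -0.3119, -0.7575, -0.5681).
q_1·a_3 = (-0.9701)·0 + (-0.2425)·4 + 0.0000·2 + 0.0000·(-1) = -0.9701; q_2·a_3 = 0.0780·0 + (-0.3119)·4 + (-0.7575)·2 + (-0.5681)·(-1) = -2.1946.
u_3 = a_3 + 0.9701·q_1 + 2.1946·q_2 = (-0.7700, 3.0802, 0.3376, -2.2468).
‖u_3‖ = 3.9042, so q_3 = (-0.1972, 0.7889, 0.0865, -0.5755).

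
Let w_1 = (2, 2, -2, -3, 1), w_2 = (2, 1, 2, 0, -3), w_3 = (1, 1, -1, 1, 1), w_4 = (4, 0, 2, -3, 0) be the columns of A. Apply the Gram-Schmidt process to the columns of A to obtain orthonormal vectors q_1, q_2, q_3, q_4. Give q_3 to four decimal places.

w_1 = (2, 2, -2, -3, 1); ‖w_1‖ = 4.6904, so q_1 = (0.4264, 0.4264, -0.4264, -0.6396, 0.2132).
q_1·w_2 = 0.4264·2 + 0.4264·1 + (-0.4264)·2 + (-0.6396)·0 + 0.2132·(-3) = -0.2132.
u_2 = w_2 + 0.2132·q_1 = (2.0909, 1.0909, 1.9091, -0.1364, -2.9545).
‖u_2‖ = 4.2373, so q_2 = (0.4935, 0.2575, 0.4505, -0.0322, -0.6973).
q_1·w_3 = 0.4264·1 + 0.4264·1 + (-0.4264)·(-1) + (-0.6396)·1 + 0.2132·1 = 0.8528; q_2·w_3 = 0.4935·1 + 0.2575·1 + 0.4505·(-1) + (-0.0322)·1 + (-0.6973)·1 = -0.4291.
u_3 = w_3 − 0.8528·q_1 + 0.4291·q_2 = (0.8481, 0.7468, -0.4430, 1.5316, 0.5190).
‖u_3‖ = 2.0220, so q_3 = (0.4194, 0.3693, -0.2191, 0.7575, 0.2567).

q_3 = (0.4194, 0.3693, -0.2191, 0.7575, 0.2567)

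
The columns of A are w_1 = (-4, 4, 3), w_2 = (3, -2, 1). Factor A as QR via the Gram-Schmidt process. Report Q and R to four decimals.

w_1 = (-4, 4, 3); ‖w_1‖ = 6.4031, so q_1 = (-0.6247, 0.6247, 0.4685).
q_1·w_2 = (-0.6247)·3 + 0.6247·(-2) + 0.4685·1 = -2.6550.
u_2 = w_2 + 2.6550·q_1 = (1.3415, -0.3415, 2.2439).
‖u_2‖ = 2.6365, so q_2 = (0.5088, -0.1295, 0.8511).

Q = [[-0.6247, 0.5088], [0.6247, -0.1295], [0.4685, 0.8511]], R = [[6.4031, -2.6550], [0.0000, 2.6365]]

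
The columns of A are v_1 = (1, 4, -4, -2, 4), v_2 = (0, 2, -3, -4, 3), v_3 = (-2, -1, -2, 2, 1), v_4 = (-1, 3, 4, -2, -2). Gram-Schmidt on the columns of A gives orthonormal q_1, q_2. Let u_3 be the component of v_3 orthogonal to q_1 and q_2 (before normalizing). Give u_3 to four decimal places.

u_3 = (-2.2802, -1.4783, -1.8430, 1.2754, 0.8430)

v_1 = (1, 4, -4, -2, 4); ‖v_1‖ = 7.2801, so q_1 = (0.1374, 0.5494, -0.5494, -0.2747, 0.5494).
q_1·v_2 = 0.1374·0 + 0.5494·2 + (-0.5494)·(-3) + (-0.2747)·(-4) + 0.5494·3 = 5.4944.
u_2 = v_2 − 5.4944·q_1 = (-0.7547, -1.0189, 0.0189, -2.4906, -0.0189).
‖u_2‖ = 2.7949, so q_2 = (-0.2700, -0.3645, 0.0068, -0.8911, -0.0068).
q_1·v_3 = 0.1374·(-2) + 0.5494·(-1) + (-0.5494)·(-2) + (-0.2747)·2 + 0.5494·1 = 0.2747; q_2·v_3 = (-0.2700)·(-2) + (-0.3645)·(-1) + 0.0068·(-2) + (-0.8911)·2 + (-0.0068)·1 = -0.8979.
u_3 = v_3 − 0.2747·q_1 + 0.8979·q_2 = (-2.2802, -1.4783, -1.8430, 1.2754, 0.8430).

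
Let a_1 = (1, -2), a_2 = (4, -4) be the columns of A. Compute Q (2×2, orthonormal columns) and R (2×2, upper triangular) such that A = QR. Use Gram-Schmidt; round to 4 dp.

Q = [[0.4472, 0.8944], [-0.8944, 0.4472]], R = [[2.2361, 5.3666], [0.0000, 1.7889]]

q_1 = a_1/‖a_1‖ = (1, -2)/2.2361 = (0.4472, -0.8944).
r_{12} = q_1·a_2 = 5.3666.
u_2 = a_2 − 5.3666·q_1 = (1.6000, 0.8000).
‖u_2‖ = 1.7889, so q_2 = (0.8944, 0.4472).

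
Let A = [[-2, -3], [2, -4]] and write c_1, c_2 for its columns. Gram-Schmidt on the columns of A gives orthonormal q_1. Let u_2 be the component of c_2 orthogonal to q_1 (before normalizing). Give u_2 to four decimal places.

u_2 = (-3.5000, -3.5000)

c_1 = (-2, 2); ‖c_1‖ = 2.8284, so q_1 = (-0.7071, 0.7071).
q_1·c_2 = (-0.7071)·(-3) + 0.7071·(-4) = -0.7071.
u_2 = c_2 + 0.7071·q_1 = (-3.5000, -3.5000).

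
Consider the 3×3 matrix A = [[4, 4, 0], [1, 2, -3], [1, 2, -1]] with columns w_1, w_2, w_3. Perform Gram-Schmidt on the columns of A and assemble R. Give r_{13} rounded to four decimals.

w_1 = (4, 1, 1); ‖w_1‖ = 4.2426, so q_1 = (0.9428, 0.2357, 0.2357).
r_{13} = q_1·w_3 = -0.9428.

r_{13} = -0.9428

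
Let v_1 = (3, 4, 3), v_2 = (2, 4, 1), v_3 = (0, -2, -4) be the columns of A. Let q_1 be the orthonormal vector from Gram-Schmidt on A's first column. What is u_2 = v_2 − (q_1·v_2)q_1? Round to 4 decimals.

u_2 = (-0.2059, 1.0588, -1.2059)

q_1 = v_1/‖v_1‖ = (3, 4, 3)/5.8310 = (0.5145, 0.6860, 0.5145).
r_{12} = q_1·v_2 = 4.2875.
u_2 = v_2 − 4.2875·q_1 = (-0.2059, 1.0588, -1.2059).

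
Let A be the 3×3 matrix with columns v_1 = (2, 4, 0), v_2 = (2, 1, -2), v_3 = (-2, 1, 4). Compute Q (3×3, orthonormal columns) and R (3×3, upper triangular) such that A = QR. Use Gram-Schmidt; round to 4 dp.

e_1 = v_1/‖v_1‖ = (2, 4, 0)/4.4721 = (0.4472, 0.8944, 0.0000).
r_{12} = e_1·v_2 = 1.7889.
u_2 = v_2 − 1.7889·e_1 = (1.2000, -0.6000, -2.0000).
‖u_2‖ = 2.4083, so e_2 = (0.4983, -0.2491, -0.8305).
r_{13} = e_1·v_3 = 0.0000; r_{23} = e_2·v_3 = -4.5675.
u_3 = v_3 + 0.0000·e_1 + 4.5675·e_2 = (0.2759, -0.1379, 0.2069).
‖u_3‖ = 0.3714, so e_3 = (0.7428, -0.3714, 0.5571).

Q = [[0.4472, 0.4983, 0.7428], [0.8944, -0.2491, -0.3714], [0.0000, -0.8305, 0.5571]], R = [[4.4721, 1.7889, 0.0000], [0.0000, 2.4083, -4.5675], [0.0000, 0.0000, 0.3714]]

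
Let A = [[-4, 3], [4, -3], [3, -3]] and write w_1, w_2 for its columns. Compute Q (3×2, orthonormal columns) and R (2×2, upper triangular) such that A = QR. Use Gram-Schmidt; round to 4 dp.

Q = [[-0.6247, -0.3313], [0.6247, 0.3313], [0.4685, -0.8835]], R = [[6.4031, -5.1537], [0.0000, 0.6626]]

w_1 = (-4, 4, 3); ‖w_1‖ = 6.4031, so q_1 = (-0.6247, 0.6247, 0.4685).
q_1·w_2 = (-0.6247)·3 + 0.6247·(-3) + 0.4685·(-3) = -5.1537.
u_2 = w_2 + 5.1537·q_1 = (-0.2195, 0.2195, -0.5854).
‖u_2‖ = 0.6626, so q_2 = (-0.3313, 0.3313, -0.8835).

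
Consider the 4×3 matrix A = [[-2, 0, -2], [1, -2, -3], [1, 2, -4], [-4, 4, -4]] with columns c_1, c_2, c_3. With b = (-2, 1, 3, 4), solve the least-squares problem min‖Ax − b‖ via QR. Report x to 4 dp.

c_1 = (-2, 1, 1, -4); ‖c_1‖ = 4.6904, so q_1 = (-0.4264, 0.2132, 0.2132, -0.8528).
q_1·c_2 = (-0.4264)·0 + 0.2132·(-2) + 0.2132·2 + (-0.8528)·4 = -3.4112.
u_2 = c_2 + 3.4112·q_1 = (-1.4545, -1.2727, 2.7273, 1.0909).
‖u_2‖ = 3.5162, so q_2 = (-0.4137, -0.3620, 0.7756, 0.3103).
q_1·c_3 = (-0.4264)·(-2) + 0.2132·(-3) + 0.2132·(-4) + (-0.8528)·(-4) = 2.7716; q_2·c_3 = (-0.4137)·(-2) + (-0.3620)·(-3) + 0.7756·(-4) + 0.3103·(-4) = -2.4303.
u_3 = c_3 − 2.7716·q_1 + 2.4303·q_2 = (-1.8235, -4.4706, -2.7059, -0.8824).
‖u_3‖ = 5.6046, so q_3 = (-0.3254, -0.7977, -0.4828, -0.1574).
Qᵀb = (-1.7056, 4.0333, -2.2251).
Back-substitute: x_3 = -2.2251/5.6046 = -0.3970.
x_2 = (4.0333 + 2.4303·(-0.3970))/3.5162 = 0.8727.
x_1 = (-1.7056 + 3.4112·0.8727 − 2.7716·(-0.3970))/4.6904 = 0.5056.

x = (0.5056, 0.8727, -0.3970)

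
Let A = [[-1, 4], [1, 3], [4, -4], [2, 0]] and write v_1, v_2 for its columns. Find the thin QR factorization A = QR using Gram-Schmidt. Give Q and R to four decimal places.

Q = [[-0.2132, 0.6114], [0.2132, 0.7147], [0.8528, -0.1722], [0.4264, 0.2928]], R = [[4.6904, -3.6244], [0.0000, 5.2786]]

v_1 = (-1, 1, 4, 2); ‖v_1‖ = 4.6904, so q_1 = (-0.2132, 0.2132, 0.8528, 0.4264).
q_1·v_2 = (-0.2132)·4 + 0.2132·3 + 0.8528·(-4) + 0.4264·0 = -3.6244.
u_2 = v_2 + 3.6244·q_1 = (3.2273, 3.7727, -0.9091, 1.5455).
‖u_2‖ = 5.2786, so q_2 = (0.6114, 0.7147, -0.1722, 0.2928).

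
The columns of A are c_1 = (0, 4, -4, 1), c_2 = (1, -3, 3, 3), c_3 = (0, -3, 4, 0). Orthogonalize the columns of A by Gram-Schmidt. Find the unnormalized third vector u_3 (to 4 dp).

u_3 = (-0.2174, 0.4928, 0.5072, 0.0580)

c_1 = (0, 4, -4, 1); ‖c_1‖ = 5.7446, so q_1 = (0.0000, 0.6963, -0.6963, 0.1741).
q_1·c_2 = 0.0000·1 + 0.6963·(-3) + (-0.6963)·3 + 0.1741·3 = -3.6556.
u_2 = c_2 + 3.6556·q_1 = (1.0000, -0.4545, 0.4545, 3.6364).
‖u_2‖ = 3.8258, so q_2 = (0.2614, -0.1188, 0.1188, 0.9505).
q_1·c_3 = 0.0000·0 + 0.6963·(-3) + (-0.6963)·4 + 0.1741·0 = -4.8742; q_2·c_3 = 0.2614·0 + (-0.1188)·(-3) + 0.1188·4 + 0.9505·0 = 0.8317.
u_3 = c_3 + 4.8742·q_1 − 0.8317·q_2 = (-0.2174, 0.4928, 0.5072, 0.0580).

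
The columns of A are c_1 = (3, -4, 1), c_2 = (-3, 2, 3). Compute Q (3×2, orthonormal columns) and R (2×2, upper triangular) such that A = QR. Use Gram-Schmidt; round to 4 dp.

c_1 = (3, -4, 1); ‖c_1‖ = 5.0990, so e_1 = (0.5883, -0.7845, 0.1961).
e_1·c_2 = 0.5883·(-3) + (-0.7845)·2 + 0.1961·3 = -2.7456.
u_2 = c_2 + 2.7456·e_1 = (-1.3846, -0.1538, 3.5385).
‖u_2‖ = 3.8028, so e_2 = (-0.3641, -0.0405, 0.9305).

Q = [[0.5883, -0.3641], [-0.7845, -0.0405], [0.1961, 0.9305]], R = [[5.0990, -2.7456], [0.0000, 3.8028]]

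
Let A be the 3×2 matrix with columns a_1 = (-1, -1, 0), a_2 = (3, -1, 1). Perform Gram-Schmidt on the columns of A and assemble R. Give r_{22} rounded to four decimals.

a_1 = (-1, -1, 0); ‖a_1‖ = 1.4142, so q_1 = (-0.7071, -0.7071, 0.0000).
q_1·a_2 = (-0.7071)·3 + (-0.7071)·(-1) + 0.0000·1 = -1.4142.
u_2 = a_2 + 1.4142·q_1 = (2.0000, -2.0000, 1.0000).
r_{22} = ‖u_2‖ = 3.0000.

r_{22} = 3.0000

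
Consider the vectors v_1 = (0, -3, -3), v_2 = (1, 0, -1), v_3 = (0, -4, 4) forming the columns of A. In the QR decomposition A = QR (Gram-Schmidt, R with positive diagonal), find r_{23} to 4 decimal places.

r_{23} = -3.2660

v_1 = (0, -3, -3); ‖v_1‖ = 4.2426, so q_1 = (0.0000, -0.7071, -0.7071).
q_1·v_2 = 0.0000·1 + (-0.7071)·0 + (-0.7071)·(-1) = 0.7071.
u_2 = v_2 − 0.7071·q_1 = (1.0000, 0.5000, -0.5000).
‖u_2‖ = 1.2247, so q_2 = (0.8165, 0.4082, -0.4082).
r_{23} = q_2·v_3 = -3.2660.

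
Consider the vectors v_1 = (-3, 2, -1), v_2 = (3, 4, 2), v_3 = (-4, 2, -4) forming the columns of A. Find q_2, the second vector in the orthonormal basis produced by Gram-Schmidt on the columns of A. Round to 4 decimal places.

v_1 = (-3, 2, -1); ‖v_1‖ = 3.7417, so q_1 = (-0.8018, 0.5345, -0.2673).
q_1·v_2 = (-0.8018)·3 + 0.5345·4 + (-0.2673)·2 = -0.8018.
u_2 = v_2 + 0.8018·q_1 = (2.3571, 4.4286, 1.7857).
‖u_2‖ = 5.3251, so q_2 = (0.4426, 0.8316, 0.3353).

q_2 = (0.4426, 0.8316, 0.3353)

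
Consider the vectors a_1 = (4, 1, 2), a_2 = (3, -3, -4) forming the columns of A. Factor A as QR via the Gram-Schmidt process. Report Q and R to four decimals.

q_1 = a_1/‖a_1‖ = (4, 1, 2)/4.5826 = (0.8729, 0.2182, 0.4364).
r_{12} = q_1·a_2 = 0.2182.
u_2 = a_2 − 0.2182·q_1 = (2.8095, -3.0476, -4.0952).
‖u_2‖ = 5.8269, so q_2 = (0.4822, -0.5230, -0.7028).

Q = [[0.8729, 0.4822], [0.2182, -0.5230], [0.4364, -0.7028]], R = [[4.5826, 0.2182], [0.0000, 5.8269]]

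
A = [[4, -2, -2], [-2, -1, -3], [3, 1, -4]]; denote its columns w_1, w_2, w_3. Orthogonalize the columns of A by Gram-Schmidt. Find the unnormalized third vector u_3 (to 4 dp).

u_3 = (0.3636, -3.6364, -2.9091)

e_1 = w_1/‖w_1‖ = (4, -2, 3)/5.3852 = (0.7428, -0.3714, 0.5571).
r_{12} = e_1·w_2 = -0.5571.
u_2 = w_2 + 0.5571·e_1 = (-1.5862, -1.2069, 1.3103).
‖u_2‖ = 2.3853, so e_2 = (-0.6650, -0.5060, 0.5493).
r_{13} = e_1·w_3 = -2.5997; r_{23} = e_2·w_3 = 0.6505.
u_3 = w_3 + 2.5997·e_1 − 0.6505·e_2 = (0.3636, -3.6364, -2.9091).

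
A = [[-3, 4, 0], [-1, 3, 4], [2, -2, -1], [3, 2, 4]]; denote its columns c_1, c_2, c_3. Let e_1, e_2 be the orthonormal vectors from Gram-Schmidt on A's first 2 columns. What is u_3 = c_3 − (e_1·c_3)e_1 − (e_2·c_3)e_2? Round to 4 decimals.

e_1 = c_1/‖c_1‖ = (-3, -1, 2, 3)/4.7958 = (-0.6255, -0.2085, 0.4170, 0.6255).
r_{12} = e_1·c_2 = -2.7107.
u_2 = c_2 + 2.7107·e_1 = (2.3043, 2.4348, -0.8696, 3.6957).
‖u_2‖ = 5.0648, so e_2 = (0.4550, 0.4807, -0.1717, 0.7297).
r_{13} = e_1·c_3 = 1.2511; r_{23} = e_2·c_3 = 5.0133.
u_3 = c_3 − 1.2511·e_1 − 5.0133·e_2 = (-1.4983, 1.8508, -0.6610, -0.4407).

u_3 = (-1.4983, 1.8508, -0.6610, -0.4407)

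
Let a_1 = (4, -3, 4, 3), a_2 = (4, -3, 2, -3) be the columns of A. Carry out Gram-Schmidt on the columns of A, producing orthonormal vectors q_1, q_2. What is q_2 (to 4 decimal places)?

q_2 = (0.4042, -0.3032, 0.0155, -0.8628)

a_1 = (4, -3, 4, 3); ‖a_1‖ = 7.0711, so q_1 = (0.5657, -0.4243, 0.5657, 0.4243).
q_1·a_2 = 0.5657·4 + (-0.4243)·(-3) + 0.5657·2 + 0.4243·(-3) = 3.3941.
u_2 = a_2 − 3.3941·q_1 = (2.0800, -1.5600, 0.0800, -4.4400).
‖u_2‖ = 5.1459, so q_2 = (0.4042, -0.3032, 0.0155, -0.8628).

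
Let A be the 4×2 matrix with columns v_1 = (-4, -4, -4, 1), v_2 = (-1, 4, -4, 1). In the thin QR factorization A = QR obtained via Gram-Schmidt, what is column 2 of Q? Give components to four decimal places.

e_1 = v_1/‖v_1‖ = (-4, -4, -4, 1)/7.0000 = (-0.5714, -0.5714, -0.5714, 0.1429).
r_{12} = e_1·v_2 = 0.7143.
u_2 = v_2 − 0.7143·e_1 = (-0.5918, 4.4082, -3.5918, 0.8980).
‖u_2‖ = 5.7870, so e_2 = (-0.1023, 0.7617, -0.6207, 0.1552).

e_2 = (-0.1023, 0.7617, -0.6207, 0.1552)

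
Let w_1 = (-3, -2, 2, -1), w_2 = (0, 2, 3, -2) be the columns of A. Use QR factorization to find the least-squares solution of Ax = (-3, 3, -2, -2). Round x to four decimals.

q_1 = w_1/‖w_1‖ = (-3, -2, 2, -1)/4.2426 = (-0.7071, -0.4714, 0.4714, -0.2357).
r_{12} = q_1·w_2 = 0.9428.
u_2 = w_2 − 0.9428·q_1 = (0.6667, 2.4444, 2.5556, -1.7778).
‖u_2‖ = 4.0139, so q_2 = (0.1661, 0.6090, 0.6367, -0.4429).
Qᵀb = (0.2357, 0.9412).
Back-substitute: x_2 = 0.9412/4.0139 = 0.2345.
x_1 = (0.2357 − 0.9428·0.2345)/4.2426 = 0.0034.

x = (0.0034, 0.2345)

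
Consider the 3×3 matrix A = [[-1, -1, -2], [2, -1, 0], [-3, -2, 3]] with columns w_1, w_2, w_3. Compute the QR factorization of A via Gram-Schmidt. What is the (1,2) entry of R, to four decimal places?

r_{12} = 1.3363

w_1 = (-1, 2, -3); ‖w_1‖ = 3.7417, so q_1 = (-0.2673, 0.5345, -0.8018).
r_{12} = q_1·w_2 = 1.3363.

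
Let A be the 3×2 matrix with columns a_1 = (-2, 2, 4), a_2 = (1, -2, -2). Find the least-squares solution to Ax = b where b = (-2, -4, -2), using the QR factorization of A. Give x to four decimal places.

a_1 = (-2, 2, 4); ‖a_1‖ = 4.8990, so q_1 = (-0.4082, 0.4082, 0.8165).
q_1·a_2 = (-0.4082)·1 + 0.4082·(-2) + 0.8165·(-2) = -2.8577.
u_2 = a_2 + 2.8577·q_1 = (-0.1667, -0.8333, 0.3333).
‖u_2‖ = 0.9129, so q_2 = (-0.1826, -0.9129, 0.3651).
Qᵀb = (-2.4495, 3.2863).
Back-substitute: x_2 = 3.2863/0.9129 = 3.6000.
x_1 = (-2.4495 + 2.8577·3.6000)/4.8990 = 1.6000.

x = (1.6000, 3.6000)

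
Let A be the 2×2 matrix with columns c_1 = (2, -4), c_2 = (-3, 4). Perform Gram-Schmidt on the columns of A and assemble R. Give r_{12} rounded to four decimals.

r_{12} = -4.9193

q_1 = c_1/‖c_1‖ = (2, -4)/4.4721 = (0.4472, -0.8944).
r_{12} = q_1·c_2 = -4.9193.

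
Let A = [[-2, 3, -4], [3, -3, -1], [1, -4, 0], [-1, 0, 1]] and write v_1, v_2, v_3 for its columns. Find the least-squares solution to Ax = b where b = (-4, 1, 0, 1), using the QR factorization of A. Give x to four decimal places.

v_1 = (-2, 3, 1, -1); ‖v_1‖ = 3.8730, so q_1 = (-0.5164, 0.7746, 0.2582, -0.2582).
q_1·v_2 = (-0.5164)·3 + 0.7746·(-3) + 0.2582·(-4) + (-0.2582)·0 = -4.9058.
u_2 = v_2 + 4.9058·q_1 = (0.4667, 0.8000, -2.7333, -1.2667).
‖u_2‖ = 3.1517, so q_2 = (0.1481, 0.2538, -0.8673, -0.4019).
q_1·v_3 = (-0.5164)·(-4) + 0.7746·(-1) + 0.2582·0 + (-0.2582)·1 = 1.0328; q_2·v_3 = 0.1481·(-4) + 0.2538·(-1) + (-0.8673)·0 + (-0.4019)·1 = -1.2480.
u_3 = v_3 − 1.0328·q_1 + 1.2480·q_2 = (-3.2819, -1.4832, -1.3490, 0.7651).
‖u_3‖ = 3.9212, so q_3 = (-0.8370, -0.3783, -0.3440, 0.1951).
Qᵀb = (2.5820, -0.7403, 3.1647).
Back-substitute: x_3 = 3.1647/3.9212 = 0.8071.
x_2 = (-0.7403 + 1.2480·0.8071)/3.1517 = 0.0847.
x_1 = (2.5820 + 4.9058·0.0847 − 1.0328·0.8071)/3.8730 = 0.5587.

x = (0.5587, 0.0847, 0.8071)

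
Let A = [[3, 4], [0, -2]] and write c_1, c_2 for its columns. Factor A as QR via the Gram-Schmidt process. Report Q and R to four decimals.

Q = [[1.0000, 0.0000], [0.0000, -1.0000]], R = [[3.0000, 4.0000], [0.0000, 2.0000]]

c_1 = (3, 0); ‖c_1‖ = 3.0000, so q_1 = (1.0000, 0.0000).
q_1·c_2 = 1.0000·4 + 0.0000·(-2) = 4.0000.
u_2 = c_2 − 4.0000·q_1 = (0.0000, -2.0000).
‖u_2‖ = 2.0000, so q_2 = (0.0000, -1.0000).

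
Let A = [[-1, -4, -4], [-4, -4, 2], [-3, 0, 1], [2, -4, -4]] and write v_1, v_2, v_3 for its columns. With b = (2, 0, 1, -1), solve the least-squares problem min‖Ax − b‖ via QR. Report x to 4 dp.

v_1 = (-1, -4, -3, 2); ‖v_1‖ = 5.4772, so q_1 = (-0.1826, -0.7303, -0.5477, 0.3651).
q_1·v_2 = (-0.1826)·(-4) + (-0.7303)·(-4) + (-0.5477)·0 + 0.3651·(-4) = 2.1909.
u_2 = v_2 − 2.1909·q_1 = (-3.6000, -2.4000, 1.2000, -4.8000).
‖u_2‖ = 6.5727, so q_2 = (-0.5477, -0.3651, 0.1826, -0.7303).
q_1·v_3 = (-0.1826)·(-4) + (-0.7303)·2 + (-0.5477)·1 + 0.3651·(-4) = -2.7386; q_2·v_3 = (-0.5477)·(-4) + (-0.3651)·2 + 0.1826·1 + (-0.7303)·(-4) = 4.5644.
u_3 = v_3 + 2.7386·q_1 − 4.5644·q_2 = (-2.0000, 1.6667, -1.3333, 0.3333).
‖u_3‖ = 2.9439, so q_3 = (-0.6794, 0.5661, -0.4529, 0.1132).
Qᵀb = (-1.2780, -0.1826, -1.9249).
Back-substitute: x_3 = -1.9249/2.9439 = -0.6538.
x_2 = (-0.1826 − 4.5644·(-0.6538))/6.5727 = 0.4263.
x_1 = (-1.2780 − 2.1909·0.4263 + 2.7386·(-0.6538))/5.4772 = -0.7308.

x = (-0.7308, 0.4263, -0.6538)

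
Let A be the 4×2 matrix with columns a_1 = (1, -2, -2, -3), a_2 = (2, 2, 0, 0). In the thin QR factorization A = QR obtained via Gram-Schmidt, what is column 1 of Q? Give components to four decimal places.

e_1 = (0.2357, -0.4714, -0.4714, -0.7071)

a_1 = (1, -2, -2, -3); ‖a_1‖ = 4.2426, so e_1 = (0.2357, -0.4714, -0.4714, -0.7071).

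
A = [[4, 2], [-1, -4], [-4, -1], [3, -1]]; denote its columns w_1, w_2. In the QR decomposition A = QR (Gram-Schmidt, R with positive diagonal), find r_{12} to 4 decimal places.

r_{12} = 2.0059

e_1 = w_1/‖w_1‖ = (4, -1, -4, 3)/6.4807 = (0.6172, -0.1543, -0.6172, 0.4629).
r_{12} = e_1·w_2 = 2.0059.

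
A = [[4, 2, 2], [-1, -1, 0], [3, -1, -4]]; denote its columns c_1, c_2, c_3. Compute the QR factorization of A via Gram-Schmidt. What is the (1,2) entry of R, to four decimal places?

r_{12} = 1.1767

q_1 = c_1/‖c_1‖ = (4, -1, 3)/5.0990 = (0.7845, -0.1961, 0.5883).
r_{12} = q_1·c_2 = 1.1767.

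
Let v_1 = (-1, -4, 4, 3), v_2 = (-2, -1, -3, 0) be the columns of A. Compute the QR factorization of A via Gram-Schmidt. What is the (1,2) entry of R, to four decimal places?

q_1 = v_1/‖v_1‖ = (-1, -4, 4, 3)/6.4807 = (-0.1543, -0.6172, 0.6172, 0.4629).
r_{12} = q_1·v_2 = -0.9258.

r_{12} = -0.9258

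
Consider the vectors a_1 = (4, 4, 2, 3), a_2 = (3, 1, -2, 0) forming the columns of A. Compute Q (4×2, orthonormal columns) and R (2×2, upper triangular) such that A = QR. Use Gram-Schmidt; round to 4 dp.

a_1 = (4, 4, 2, 3); ‖a_1‖ = 6.7082, so q_1 = (0.5963, 0.5963, 0.2981, 0.4472).
q_1·a_2 = 0.5963·3 + 0.5963·1 + 0.2981·(-2) + 0.4472·0 = 1.7889.
u_2 = a_2 − 1.7889·q_1 = (1.9333, -0.0667, -2.5333, -0.8000).
‖u_2‖ = 3.2863, so q_2 = (0.5883, -0.0203, -0.7709, -0.2434).

Q = [[0.5963, 0.5883], [0.5963, -0.0203], [0.2981, -0.7709], [0.4472, -0.2434]], R = [[6.7082, 1.7889], [0.0000, 3.2863]]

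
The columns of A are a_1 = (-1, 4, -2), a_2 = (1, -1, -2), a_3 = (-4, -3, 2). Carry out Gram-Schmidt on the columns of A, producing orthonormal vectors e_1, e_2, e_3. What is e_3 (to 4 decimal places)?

e_1 = a_1/‖a_1‖ = (-1, 4, -2)/4.5826 = (-0.2182, 0.8729, -0.4364).
r_{12} = e_1·a_2 = -0.2182.
u_2 = a_2 + 0.2182·e_1 = (0.9524, -0.8095, -2.0952).
‖u_2‖ = 2.4398, so e_2 = (0.3904, -0.3318, -0.8588).
r_{13} = e_1·a_3 = -2.6186; r_{23} = e_2·a_3 = -2.2836.
u_3 = a_3 + 2.6186·e_1 + 2.2836·e_2 = (-3.6800, -1.4720, -1.1040).
‖u_3‖ = 4.1144, so e_3 = (-0.8944, -0.3578, -0.2683).

e_3 = (-0.8944, -0.3578, -0.2683)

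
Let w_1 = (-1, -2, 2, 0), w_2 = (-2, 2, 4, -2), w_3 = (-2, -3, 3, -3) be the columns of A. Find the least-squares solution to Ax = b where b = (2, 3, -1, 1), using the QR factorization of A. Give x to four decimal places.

x = (-0.4070, 0.2688, -0.5678)

w_1 = (-1, -2, 2, 0); ‖w_1‖ = 3.0000, so q_1 = (-0.3333, -0.6667, 0.6667, 0.0000).
q_1·w_2 = (-0.3333)·(-2) + (-0.6667)·2 + 0.6667·4 + 0.0000·(-2) = 2.0000.
u_2 = w_2 − 2.0000·q_1 = (-1.3333, 3.3333, 2.6667, -2.0000).
‖u_2‖ = 4.8990, so q_2 = (-0.2722, 0.6804, 0.5443, -0.4082).
q_1·w_3 = (-0.3333)·(-2) + (-0.6667)·(-3) + 0.6667·3 + 0.0000·(-3) = 4.6667; q_2·w_3 = (-0.2722)·(-2) + 0.6804·(-3) + 0.5443·3 + (-0.4082)·(-3) = 1.3608.
u_3 = w_3 − 4.6667·q_1 − 1.3608·q_2 = (-0.0741, -0.8148, -0.8519, -2.4444).
‖u_3‖ = 2.7148, so q_3 = (-0.0273, -0.3001, -0.3138, -0.9004).
Qᵀb = (-3.3333, 0.5443, -1.5416).
Back-substitute: x_3 = -1.5416/2.7148 = -0.5678.
x_2 = (0.5443 − 1.3608·(-0.5678))/4.8990 = 0.2688.
x_1 = (-3.3333 − 2.0000·0.2688 − 4.6667·(-0.5678))/3.0000 = -0.4070.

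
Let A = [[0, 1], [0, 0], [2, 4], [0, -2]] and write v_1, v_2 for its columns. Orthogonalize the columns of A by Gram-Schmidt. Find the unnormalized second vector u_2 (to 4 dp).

u_2 = (1.0000, 0.0000, 0.0000, -2.0000)

v_1 = (0, 0, 2, 0); ‖v_1‖ = 2.0000, so e_1 = (0.0000, 0.0000, 1.0000, 0.0000).
e_1·v_2 = 0.0000·1 + 0.0000·0 + 1.0000·4 + 0.0000·(-2) = 4.0000.
u_2 = v_2 − 4.0000·e_1 = (1.0000, 0.0000, 0.0000, -2.0000).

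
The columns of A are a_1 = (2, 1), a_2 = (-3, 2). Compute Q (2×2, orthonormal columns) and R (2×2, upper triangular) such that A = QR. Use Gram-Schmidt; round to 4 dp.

Q = [[0.8944, -0.4472], [0.4472, 0.8944]], R = [[2.2361, -1.7889], [0.0000, 3.1305]]

q_1 = a_1/‖a_1‖ = (2, 1)/2.2361 = (0.8944, 0.4472).
r_{12} = q_1·a_2 = -1.7889.
u_2 = a_2 + 1.7889·q_1 = (-1.4000, 2.8000).
‖u_2‖ = 3.1305, so q_2 = (-0.4472, 0.8944).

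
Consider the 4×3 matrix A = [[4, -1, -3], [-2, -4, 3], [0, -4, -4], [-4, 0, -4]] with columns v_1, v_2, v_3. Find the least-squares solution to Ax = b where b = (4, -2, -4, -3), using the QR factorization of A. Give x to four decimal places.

e_1 = v_1/‖v_1‖ = (4, -2, 0, -4)/6.0000 = (0.6667, -0.3333, 0.0000, -0.6667).
r_{12} = e_1·v_2 = 0.6667.
u_2 = v_2 − 0.6667·e_1 = (-1.4444, -3.7778, -4.0000, 0.4444).
‖u_2‖ = 5.7057, so e_2 = (-0.2532, -0.6621, -0.7010, 0.0779).
r_{13} = e_1·v_3 = -0.3333; r_{23} = e_2·v_3 = 1.2658.
u_3 = v_3 + 0.3333·e_1 − 1.2658·e_2 = (-2.4573, 3.7270, -3.1126, -4.3208).
‖u_3‖ = 6.9489, so e_3 = (-0.3536, 0.5363, -0.4479, -0.6218).
Qᵀb = (5.3333, 2.8821, 1.1699).
Back-substitute: x_3 = 1.1699/6.9489 = 0.1684.
x_2 = (2.8821 − 1.2658·0.1684)/5.7057 = 0.4678.
x_1 = (5.3333 − 0.6667·0.4678 + 0.3333·0.1684)/6.0000 = 0.8463.

x = (0.8463, 0.4678, 0.1684)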